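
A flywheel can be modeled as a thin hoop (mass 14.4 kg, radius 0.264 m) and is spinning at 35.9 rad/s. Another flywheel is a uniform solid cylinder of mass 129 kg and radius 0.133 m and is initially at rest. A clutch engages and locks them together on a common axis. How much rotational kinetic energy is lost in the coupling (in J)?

The coupling torques are internal; angular momentum about the shared axis is conserved.
Moments of inertia: I_A = (14.4)(0.264)² = 1.004 kg·m²; I_B = ½(129)(0.133)² = 1.141 kg·m².
Taking A's sense as positive: L = (1.004)(35.9) = 36.03 kg·m²·rad/s.
Combined I = 1.004 + 1.141 = 2.145 kg·m².
ω_f = L / I = 36.03 / 2.145 = 16.80 rad/s.
KE_i = ½ΣIω² = 646.7 J; KE_f = ½(2.145)(16.80)² = 302.7 J.

ΔKE lost ≈ 344 J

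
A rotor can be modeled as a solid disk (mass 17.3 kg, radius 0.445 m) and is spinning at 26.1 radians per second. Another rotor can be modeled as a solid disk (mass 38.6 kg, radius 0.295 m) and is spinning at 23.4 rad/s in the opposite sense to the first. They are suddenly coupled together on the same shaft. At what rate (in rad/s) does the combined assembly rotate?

|ω_f| ≈ 1.59 rad/s

No external torque acts about the common axis, so total angular momentum is conserved.
Moments of inertia: I_A = ½(17.3)(0.445)² = 1.713 kg·m²; I_B = ½(38.6)(0.295)² = 1.680 kg·m².
Taking A's sense as positive: L = (1.713)(26.1) − (1.680)(23.4) = 5.405 kg·m²·rad/s.
Combined I = 1.713 + 1.680 = 3.392 kg·m².
ω_f = L / I = 5.405 / 3.392 = 1.593 rad/s.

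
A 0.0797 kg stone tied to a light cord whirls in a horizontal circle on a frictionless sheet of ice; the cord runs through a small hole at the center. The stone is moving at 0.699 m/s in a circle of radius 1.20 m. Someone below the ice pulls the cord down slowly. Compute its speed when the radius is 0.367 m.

The only horizontal force on the mass is along the cord (radial), so it exerts no torque about the hole and angular momentum m v r is conserved.
v₂ = v₁ r₁ / r₂ = (0.699)(1.20) / (0.367) = 2.286 m/s.

v₂ ≈ 2.29 m/s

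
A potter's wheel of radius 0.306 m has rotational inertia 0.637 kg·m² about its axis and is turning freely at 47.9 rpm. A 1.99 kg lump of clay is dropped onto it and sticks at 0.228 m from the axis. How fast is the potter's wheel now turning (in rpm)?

ω_f ≈ 41.2 rpm

The added mass arrives with no angular momentum about the axis, and any external torque about the axis is negligible, so the system's angular momentum is conserved.
Added inertia Σmr² = (1.99)(0.228)² = 0.1034 kg·m²; I_f = 0.6370 + 0.1034 = 0.7404 kg·m².
ω_f = I_p ω_i / I_f = (0.6370)(47.9) / 0.7404 = 41.21 rpm.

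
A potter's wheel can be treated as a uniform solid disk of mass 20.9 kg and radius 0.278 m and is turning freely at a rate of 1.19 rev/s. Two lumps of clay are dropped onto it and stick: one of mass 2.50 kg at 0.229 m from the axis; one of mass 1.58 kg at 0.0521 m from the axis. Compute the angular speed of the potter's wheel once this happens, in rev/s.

ω_f ≈ 1.02 rev/s

No external torque acts about the axis; L_before = L_after.
I_p = ½(20.9)(0.278)² = 0.8076 kg·m².
Added inertia Σmr² = (2.50)(0.229)² + (1.58)(0.0521)² = 0.1354 kg·m²; I_f = 0.8076 + 0.1354 = 0.9430 kg·m².
ω_f = I_p ω_i / I_f = (0.8076)(1.19) / 0.9430 = 1.019 rev/s.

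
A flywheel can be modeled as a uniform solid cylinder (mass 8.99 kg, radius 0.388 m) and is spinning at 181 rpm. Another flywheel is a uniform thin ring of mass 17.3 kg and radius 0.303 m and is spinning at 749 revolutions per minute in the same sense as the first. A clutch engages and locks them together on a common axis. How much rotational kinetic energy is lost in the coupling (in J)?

ΔKE lost ≈ 839 J

No external torque acts about the common axis, so total angular momentum is conserved.
Moments of inertia: I_A = ½(8.99)(0.388)² = 0.6767 kg·m²; I_B = (17.3)(0.303)² = 1.588 kg·m².
Taking A's sense as positive: L = (0.6767)(181) + (1.588)(749) = 1312 kg·m²·rpm.
Combined I = 0.6767 + 1.588 = 2.265 kg·m².
ω_f = L / I = 1312 / 2.265 = 579.3 rpm.
KE_i = ½ΣIω² = 5007 J; KE_f = ½(2.265)(60.66)² = 4168 J.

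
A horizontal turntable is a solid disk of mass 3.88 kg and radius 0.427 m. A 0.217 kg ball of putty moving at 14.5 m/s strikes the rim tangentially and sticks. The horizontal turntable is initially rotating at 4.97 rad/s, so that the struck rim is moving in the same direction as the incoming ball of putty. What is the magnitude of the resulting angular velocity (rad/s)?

|ω_f| ≈ 7.89 rad/s

The axle reaction passes through the axle and exerts no torque about it; angular momentum about the axle is conserved through the impact.
I_p = ½(3.88)(0.427)² = 0.3537 kg·m². Taking the sense of the ball of putty's angular momentum as positive, L_{ball} = m v R = (0.217)(14.5)(0.427) = 1.344 kg·m²/s.
L_i = +I_p ω_p + m v R = +(0.3537)(4.97) + 1.344 = 3.102 kg·m²/s.
After sticking, I_f = I_p + m R² = 0.3537 + (0.217)(0.427)² = 0.3933 kg·m².
ω_f = L_i / I_f = 3.102 / 0.3933 = 7.886 rad/s.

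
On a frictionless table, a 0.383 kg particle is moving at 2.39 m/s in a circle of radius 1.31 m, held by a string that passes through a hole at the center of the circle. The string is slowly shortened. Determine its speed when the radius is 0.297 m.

The only horizontal force on the mass is along the cord (radial), so it exerts no torque about the hole and angular momentum m v r is conserved.
v₂ = v₁ r₁ / r₂ = (2.39)(1.31) / (0.297) = 10.54 m/s.

v₂ ≈ 10.5 m/s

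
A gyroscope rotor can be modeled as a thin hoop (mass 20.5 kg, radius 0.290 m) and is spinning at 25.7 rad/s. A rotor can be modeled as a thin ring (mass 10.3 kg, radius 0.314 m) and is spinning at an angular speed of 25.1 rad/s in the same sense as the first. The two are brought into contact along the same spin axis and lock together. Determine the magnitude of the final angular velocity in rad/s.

|ω_f| ≈ 25.5 rad/s

No external torque acts about the common axis, so total angular momentum is conserved.
Moments of inertia: I_A = (20.5)(0.290)² = 1.724 kg·m²; I_B = (10.3)(0.314)² = 1.016 kg·m².
Taking A's sense as positive: L = (1.724)(25.7) + (1.016)(25.1) = 69.80 kg·m²·rad/s.
Combined I = 1.724 + 1.016 = 2.740 kg·m².
ω_f = L / I = 69.80 / 2.740 = 25.48 rad/s.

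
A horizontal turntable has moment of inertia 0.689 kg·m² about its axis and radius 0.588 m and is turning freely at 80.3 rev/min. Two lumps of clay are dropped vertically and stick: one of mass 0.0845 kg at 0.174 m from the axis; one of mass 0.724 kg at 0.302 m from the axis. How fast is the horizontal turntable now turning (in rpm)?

No external torque acts about the axis; L_before = L_after.
Added inertia Σmr² = (0.0845)(0.174)² + (0.724)(0.302)² = 0.06859 kg·m²; I_f = 0.6890 + 0.06859 = 0.7576 kg·m².
ω_f = I_p ω_i / I_f = (0.6890)(80.3) / 0.7576 = 73.03 rpm.

ω_f ≈ 73.0 rpm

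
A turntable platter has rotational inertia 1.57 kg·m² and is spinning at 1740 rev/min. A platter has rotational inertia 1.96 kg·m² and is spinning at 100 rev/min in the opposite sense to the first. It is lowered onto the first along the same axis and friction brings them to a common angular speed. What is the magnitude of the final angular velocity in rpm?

The coupling torques are internal; angular momentum about the shared axis is conserved.
Taking A's sense as positive: L = (1.570)(1740) − (1.960)(100) = 2536 kg·m²·rpm.
Combined I = 1.570 + 1.960 = 3.530 kg·m².
ω_f = L / I = 2536 / 3.530 = 718.4 rpm.

|ω_f| ≈ 718 rpm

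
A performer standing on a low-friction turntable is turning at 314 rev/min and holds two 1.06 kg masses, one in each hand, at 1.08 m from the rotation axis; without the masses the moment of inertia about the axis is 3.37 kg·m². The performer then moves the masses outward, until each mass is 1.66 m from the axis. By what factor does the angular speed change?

No external torque acts about the spin axis, so angular momentum is conserved.
I₁ = 3.37 + 2(1.06)(1.08)² = 5.843 kg·m²; I₂ = 3.37 + 2(1.06)(1.66)² = 9.212 kg·m².
ω₂/ω₁ = I₁/I₂ = 5.843 / 9.212 = 0.6343.

ω₂/ω₁ ≈ 0.634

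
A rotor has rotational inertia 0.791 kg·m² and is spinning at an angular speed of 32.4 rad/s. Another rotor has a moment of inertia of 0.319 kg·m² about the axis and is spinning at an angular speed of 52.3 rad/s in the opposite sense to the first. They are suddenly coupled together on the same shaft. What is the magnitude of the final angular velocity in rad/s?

The coupling torques are internal; angular momentum about the shared axis is conserved.
Taking A's sense as positive: L = (0.7910)(32.4) − (0.3190)(52.3) = 8.945 kg·m²·rad/s.
Combined I = 0.7910 + 0.3190 = 1.110 kg·m².
ω_f = L / I = 8.945 / 1.110 = 8.058 rad/s.

|ω_f| ≈ 8.06 rad/s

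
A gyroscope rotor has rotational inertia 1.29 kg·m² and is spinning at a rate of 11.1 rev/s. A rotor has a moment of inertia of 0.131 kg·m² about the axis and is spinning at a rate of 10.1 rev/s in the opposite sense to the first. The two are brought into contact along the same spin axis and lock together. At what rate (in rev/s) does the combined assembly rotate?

No external torque acts about the common axis, so total angular momentum is conserved.
Taking A's sense as positive: L = (1.290)(11.1) − (0.1310)(10.1) = 13.00 kg·m²·rev/s.
Combined I = 1.290 + 0.1310 = 1.421 kg·m².
ω_f = L / I = 13.00 / 1.421 = 9.146 rev/s.

|ω_f| ≈ 9.15 rev/s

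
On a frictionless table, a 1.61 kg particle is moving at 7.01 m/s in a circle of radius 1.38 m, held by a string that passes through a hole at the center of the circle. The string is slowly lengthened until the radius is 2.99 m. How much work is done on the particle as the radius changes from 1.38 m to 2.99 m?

W ≈ -31.1 J

Central (radial) force ⇒ zero torque about the center ⇒ m v r is constant.
v₂ = v₁ r₁ / r₂ = (7.01)(1.38) / (2.99) = 3.235 m/s.
W = ΔKE = ½m(v₂² − v₁²) = -31.13 J.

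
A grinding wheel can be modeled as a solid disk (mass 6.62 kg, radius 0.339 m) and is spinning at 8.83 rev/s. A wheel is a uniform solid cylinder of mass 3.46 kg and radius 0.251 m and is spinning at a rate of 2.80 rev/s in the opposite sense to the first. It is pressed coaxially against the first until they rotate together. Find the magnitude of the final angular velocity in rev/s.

The coupling torques are internal; angular momentum about the shared axis is conserved.
Moments of inertia: I_A = ½(6.62)(0.339)² = 0.3804 kg·m²; I_B = ½(3.46)(0.251)² = 0.1090 kg·m².
Taking A's sense as positive: L = (0.3804)(8.83) − (0.1090)(2.80) = 3.054 kg·m²·rev/s.
Combined I = 0.3804 + 0.1090 = 0.4894 kg·m².
ω_f = L / I = 3.054 / 0.4894 = 6.240 rev/s.

|ω_f| ≈ 6.24 rev/s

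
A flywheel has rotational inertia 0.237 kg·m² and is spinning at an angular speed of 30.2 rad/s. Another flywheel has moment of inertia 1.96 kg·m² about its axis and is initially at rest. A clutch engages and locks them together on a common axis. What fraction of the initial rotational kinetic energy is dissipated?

fraction ≈ 0.892

The coupling torques are internal; angular momentum about the shared axis is conserved.
Taking A's sense as positive: L = (0.2370)(30.2) = 7.157 kg·m²·rad/s.
Combined I = 0.2370 + 1.960 = 2.197 kg·m².
ω_f = L / I = 7.157 / 2.197 = 3.258 rad/s.
KE_i = ½ΣIω² = 108.1 J; KE_f = ½(2.197)(3.258)² = 11.66 J.
Fraction dissipated = (KE_i − KE_f)/KE_i = 0.8921.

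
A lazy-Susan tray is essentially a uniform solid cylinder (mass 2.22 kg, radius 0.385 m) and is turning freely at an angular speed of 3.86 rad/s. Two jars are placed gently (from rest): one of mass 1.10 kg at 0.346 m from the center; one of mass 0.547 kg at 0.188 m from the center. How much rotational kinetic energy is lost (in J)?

energy lost ≈ 0.587 J

The added mass arrives with no angular momentum about the center, and any external torque about the center is negligible, so the system's angular momentum is conserved.
I_p = ½(2.22)(0.385)² = 0.1645 kg·m².
Added inertia Σmr² = (1.10)(0.346)² + (0.547)(0.188)² = 0.1510 kg·m²; I_f = 0.1645 + 0.1510 = 0.3156 kg·m².
ω_f = I_p ω_i / I_f = (0.1645)(3.86) / 0.3156 = 2.013 rad/s.
KE_i = ½(0.1645)(3.860 rad/s)² = 1.226 J; KE_f = ½(0.3156)(2.013)² = 0.6391 J.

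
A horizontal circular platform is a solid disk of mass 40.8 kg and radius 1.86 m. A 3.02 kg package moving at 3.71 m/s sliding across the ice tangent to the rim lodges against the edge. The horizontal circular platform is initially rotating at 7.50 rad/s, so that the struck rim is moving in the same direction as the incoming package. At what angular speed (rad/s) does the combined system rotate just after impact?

|ω_f| ≈ 6.79 rad/s

The axle reaction passes through the central axle and exerts no torque about it; angular momentum about the central axle is conserved through the impact.
I_p = ½(40.8)(1.86)² = 70.58 kg·m². Taking the sense of the package's angular momentum as positive, L_{package} = m v R = (3.02)(3.71)(1.86) = 20.84 kg·m²/s.
L_i = +I_p ω_p + m v R = +(70.58)(7.50) + 20.84 = 550.2 kg·m²/s.
After sticking, I_f = I_p + m R² = 70.58 + (3.02)(1.86)² = 81.02 kg·m².
ω_f = L_i / I_f = 550.2 / 81.02 = 6.790 rad/s.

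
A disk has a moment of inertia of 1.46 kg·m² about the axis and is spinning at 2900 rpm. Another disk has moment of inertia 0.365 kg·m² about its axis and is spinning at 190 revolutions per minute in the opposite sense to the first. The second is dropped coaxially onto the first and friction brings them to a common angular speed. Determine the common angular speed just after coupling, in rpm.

The coupling torques are internal; angular momentum about the shared axis is conserved.
Taking A's sense as positive: L = (1.460)(2900) − (0.3650)(190) = 4165 kg·m²·rpm.
Combined I = 1.460 + 0.3650 = 1.825 kg·m².
ω_f = L / I = 4165 / 1.825 = 2282 rpm.

|ω_f| ≈ 2280 rpm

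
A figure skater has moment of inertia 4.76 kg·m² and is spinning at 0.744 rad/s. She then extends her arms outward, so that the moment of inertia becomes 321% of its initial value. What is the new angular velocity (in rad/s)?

ω₂ ≈ 0.232 rad/s

With no external torque about the axis, L is conserved: I₁ω₁ = I₂ω₂.
I₂ = 3.21 × 4.76 = 15.28 kg·m².
ω₂ = I₁ω₁ / I₂ = (4.760)(0.744 rad/s) / (15.28) = 0.2318 rad/s.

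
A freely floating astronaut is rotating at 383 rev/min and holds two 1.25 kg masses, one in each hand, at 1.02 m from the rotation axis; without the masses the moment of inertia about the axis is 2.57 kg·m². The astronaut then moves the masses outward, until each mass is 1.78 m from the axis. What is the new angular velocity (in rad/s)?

ω₂ ≈ 19.8 rad/s

No external torque acts about the spin axis, so angular momentum is conserved.
I₁ = 2.57 + 2(1.25)(1.02)² = 5.171 kg·m²; I₂ = 2.57 + 2(1.25)(1.78)² = 10.49 kg·m².
ω₂ = I₁ω₁ / I₂ = (5.171)(383 rpm) / (10.49) = 188.8 rpm = 19.77 rad/s.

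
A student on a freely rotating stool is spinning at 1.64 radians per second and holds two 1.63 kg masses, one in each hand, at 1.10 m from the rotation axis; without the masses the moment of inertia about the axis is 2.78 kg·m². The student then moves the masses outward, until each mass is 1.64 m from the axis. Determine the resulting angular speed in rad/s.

Angular momentum about the spin axis is conserved since the torque about it is zero.
I₁ = 2.78 + 2(1.63)(1.10)² = 6.725 kg·m²; I₂ = 2.78 + 2(1.63)(1.64)² = 11.55 kg·m².
ω₂ = I₁ω₁ / I₂ = (6.725)(1.64 rad/s) / (11.55) = 0.9550 rad/s.

ω₂ ≈ 0.955 rad/s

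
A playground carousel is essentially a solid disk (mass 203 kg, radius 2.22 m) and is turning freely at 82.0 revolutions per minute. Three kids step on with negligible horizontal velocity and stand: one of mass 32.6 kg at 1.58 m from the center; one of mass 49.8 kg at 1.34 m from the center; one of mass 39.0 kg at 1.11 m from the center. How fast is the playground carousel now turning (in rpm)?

ω_f ≈ 57.0 rpm

No external torque acts about the center; L_before = L_after.
I_p = ½(203)(2.22)² = 500.2 kg·m².
Added inertia Σmr² = (32.6)(1.58)² + (49.8)(1.34)² + (39.0)(1.11)² = 218.9 kg·m²; I_f = 500.2 + 218.9 = 719.1 kg·m².
ω_f = I_p ω_i / I_f = (500.2)(82.0) / 719.1 = 57.04 rpm.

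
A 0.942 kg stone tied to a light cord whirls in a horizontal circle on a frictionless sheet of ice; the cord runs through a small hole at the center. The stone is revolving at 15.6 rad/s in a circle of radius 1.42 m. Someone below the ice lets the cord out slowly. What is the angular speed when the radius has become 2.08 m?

No torque about the axis ⇒ m r₁² ω₁ = m r₂² ω₂.
ω₂ = ω₁ (r₁/r₂)² = (15.6)(1.42/2.08)² = 7.271 rad/s.

ω₂ ≈ 7.27 rad/s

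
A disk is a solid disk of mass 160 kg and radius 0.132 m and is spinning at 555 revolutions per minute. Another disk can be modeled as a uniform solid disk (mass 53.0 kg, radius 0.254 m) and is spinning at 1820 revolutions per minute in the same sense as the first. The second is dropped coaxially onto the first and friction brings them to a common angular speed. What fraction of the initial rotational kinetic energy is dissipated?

No external torque acts about the common axis, so total angular momentum is conserved.
Moments of inertia: I_A = ½(160)(0.132)² = 1.394 kg·m²; I_B = ½(53.0)(0.254)² = 1.710 kg·m².
Taking A's sense as positive: L = (1.394)(555) + (1.710)(1820) = 3885 kg·m²·rpm.
Combined I = 1.394 + 1.710 = 3.104 kg·m².
ω_f = L / I = 3885 / 3.104 = 1252 rpm.
KE_i = ½ΣIω² = 33410 J; KE_f = ½(3.104)(131.1)² = 26670 J.
Fraction dissipated = (KE_i − KE_f)/KE_i = 0.2017.

fraction ≈ 0.202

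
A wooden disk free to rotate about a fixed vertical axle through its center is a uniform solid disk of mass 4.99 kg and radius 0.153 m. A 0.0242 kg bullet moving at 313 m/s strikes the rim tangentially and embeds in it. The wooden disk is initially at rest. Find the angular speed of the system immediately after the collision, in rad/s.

|ω_f| ≈ 19.7 rad/s

The axle reaction passes through the axle and exerts no torque about it; angular momentum about the axle is conserved through the impact.
I_p = ½(4.99)(0.153)² = 0.05841 kg·m². Taking the sense of the bullet's angular momentum as positive, L_{bullet} = m v R = (0.0242)(313)(0.153) = 1.159 kg·m²/s.
L_i = 0 + 1.159 = 1.159 kg·m²/s.
After sticking, I_f = I_p + m R² = 0.05841 + (0.0242)(0.153)² = 0.05897 kg·m².
ω_f = L_i / I_f = 1.159 / 0.05897 = 19.65 rad/s.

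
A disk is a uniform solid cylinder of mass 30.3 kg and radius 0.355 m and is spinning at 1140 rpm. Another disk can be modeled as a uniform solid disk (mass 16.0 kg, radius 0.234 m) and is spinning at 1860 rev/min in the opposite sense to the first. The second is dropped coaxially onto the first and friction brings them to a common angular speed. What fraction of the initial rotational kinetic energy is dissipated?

No external torque acts about the common axis, so total angular momentum is conserved.
Moments of inertia: I_A = ½(30.3)(0.355)² = 1.909 kg·m²; I_B = ½(16.0)(0.234)² = 0.4380 kg·m².
Taking A's sense as positive: L = (1.909)(1140) − (0.4380)(1860) = 1362 kg·m²·rpm.
Combined I = 1.909 + 0.4380 = 2.347 kg·m².
ω_f = L / I = 1362 / 2.347 = 580.2 rpm.
KE_i = ½ΣIω² = 21910 J; KE_f = ½(2.347)(60.75)² = 4332 J.
Fraction dissipated = (KE_i − KE_f)/KE_i = 0.8023.

fraction ≈ 0.802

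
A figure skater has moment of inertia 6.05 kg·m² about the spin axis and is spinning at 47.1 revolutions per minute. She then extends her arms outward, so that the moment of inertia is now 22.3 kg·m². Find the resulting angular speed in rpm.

Angular momentum about the spin axis is conserved since the torque about it is zero.
ω₂ = I₁ω₁ / I₂ = (6.050)(47.1 rpm) / (22.30) = 12.78 rpm.

ω₂ ≈ 12.8 rpm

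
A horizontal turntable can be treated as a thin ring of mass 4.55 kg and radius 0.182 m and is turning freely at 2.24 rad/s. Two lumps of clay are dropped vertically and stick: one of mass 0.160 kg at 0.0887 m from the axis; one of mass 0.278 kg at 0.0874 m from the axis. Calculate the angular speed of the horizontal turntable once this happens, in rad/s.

ω_f ≈ 2.19 rad/s

The added mass arrives with no angular momentum about the axis, and any external torque about the axis is negligible, so the system's angular momentum is conserved.
I_p = (4.55)(0.182)² = 0.1507 kg·m².
Added inertia Σmr² = (0.160)(0.0887)² + (0.278)(0.0874)² = 0.003382 kg·m²; I_f = 0.1507 + 0.003382 = 0.1541 kg·m².
ω_f = I_p ω_i / I_f = (0.1507)(2.24) / 0.1541 = 2.191 rad/s.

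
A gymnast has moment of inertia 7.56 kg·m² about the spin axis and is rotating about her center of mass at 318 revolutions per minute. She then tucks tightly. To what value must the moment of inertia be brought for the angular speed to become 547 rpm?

I₂ ≈ 4.40 kg·m²

Angular momentum about the spin axis is conserved since the torque about it is zero.
I₂ = I₁ω₁ / ω₂ = (7.56)(318) / (547) = 4.395 kg·m².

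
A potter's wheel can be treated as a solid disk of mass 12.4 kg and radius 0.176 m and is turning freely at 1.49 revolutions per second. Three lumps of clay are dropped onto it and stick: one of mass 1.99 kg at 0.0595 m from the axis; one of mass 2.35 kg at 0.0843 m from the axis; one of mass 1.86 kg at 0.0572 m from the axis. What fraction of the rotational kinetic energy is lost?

fraction ≈ 0.134

No external torque acts about the axis; L_before = L_after.
I_p = ½(12.4)(0.176)² = 0.1921 kg·m².
Added inertia Σmr² = (1.99)(0.0595)² + (2.35)(0.0843)² + (1.86)(0.0572)² = 0.02983 kg·m²; I_f = 0.1921 + 0.02983 = 0.2219 kg·m².
ω_f = I_p ω_i / I_f = (0.1921)(1.49) / 0.2219 = 1.290 rev/s.
KE_i = ½(0.1921)(9.362 rad/s)² = 8.416 J; KE_f = ½(0.2219)(8.103)² = 7.285 J.
Fraction lost = 0.1344.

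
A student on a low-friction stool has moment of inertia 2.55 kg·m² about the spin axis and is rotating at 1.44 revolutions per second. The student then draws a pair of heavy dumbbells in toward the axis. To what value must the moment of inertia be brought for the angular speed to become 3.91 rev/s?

No external torque acts about the spin axis, so angular momentum is conserved.
I₂ = I₁ω₁ / ω₂ = (2.55)(1.44) / (3.91) = 0.9391 kg·m².

I₂ ≈ 0.939 kg·m²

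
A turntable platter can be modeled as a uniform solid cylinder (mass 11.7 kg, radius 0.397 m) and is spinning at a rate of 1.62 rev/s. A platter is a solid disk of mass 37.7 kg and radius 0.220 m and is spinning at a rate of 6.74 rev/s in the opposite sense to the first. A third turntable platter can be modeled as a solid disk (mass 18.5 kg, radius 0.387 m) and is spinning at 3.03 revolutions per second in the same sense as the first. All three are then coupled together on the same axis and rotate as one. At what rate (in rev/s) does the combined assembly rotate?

|ω_f| ≈ 0.142 rev/s

The coupling torques are internal; angular momentum about the shared axis is conserved.
Moments of inertia: I_A = ½(11.7)(0.397)² = 0.9220 kg·m²; I_B = ½(37.7)(0.220)² = 0.9123 kg·m²; I_C = ½(18.5)(0.387)² = 1.385 kg·m².
Taking A's sense as positive: L = (0.9220)(1.62) − (0.9123)(6.74) + (1.385)(3.03) = -0.4579 kg·m²·rev/s.
Combined I = 0.9220 + 0.9123 + 1.385 = 3.220 kg·m².
ω_f = L / I = -0.4579 / 3.220 = -0.1422 rev/s.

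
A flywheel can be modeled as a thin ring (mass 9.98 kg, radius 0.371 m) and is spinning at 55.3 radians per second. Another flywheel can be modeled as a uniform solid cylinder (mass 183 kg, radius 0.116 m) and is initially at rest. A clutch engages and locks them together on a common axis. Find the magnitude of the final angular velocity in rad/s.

No external torque acts about the common axis, so total angular momentum is conserved.
Moments of inertia: I_A = (9.98)(0.371)² = 1.374 kg·m²; I_B = ½(183)(0.116)² = 1.231 kg·m².
Taking A's sense as positive: L = (1.374)(55.3) = 75.96 kg·m²·rad/s.
Combined I = 1.374 + 1.231 = 2.605 kg·m².
ω_f = L / I = 75.96 / 2.605 = 29.16 rad/s.

|ω_f| ≈ 29.2 rad/s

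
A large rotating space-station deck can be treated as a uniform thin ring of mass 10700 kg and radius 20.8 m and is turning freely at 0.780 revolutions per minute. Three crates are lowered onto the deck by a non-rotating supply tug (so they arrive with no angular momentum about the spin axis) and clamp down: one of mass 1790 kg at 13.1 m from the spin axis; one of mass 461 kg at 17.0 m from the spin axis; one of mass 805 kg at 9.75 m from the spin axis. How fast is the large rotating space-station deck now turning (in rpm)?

ω_f ≈ 0.702 rpm

No external torque acts about the spin axis; L_before = L_after.
I_p = (10700)(20.8)² = 4.629e+06 kg·m².
Added inertia Σmr² = (1790)(13.1)² + (461)(17.0)² + (805)(9.75)² = 5.169e+05 kg·m²; I_f = 4.629e+06 + 5.169e+05 = 5.146e+06 kg·m².
ω_f = I_p ω_i / I_f = (4.629e+06)(0.780) / 5.146e+06 = 0.7016 rpm.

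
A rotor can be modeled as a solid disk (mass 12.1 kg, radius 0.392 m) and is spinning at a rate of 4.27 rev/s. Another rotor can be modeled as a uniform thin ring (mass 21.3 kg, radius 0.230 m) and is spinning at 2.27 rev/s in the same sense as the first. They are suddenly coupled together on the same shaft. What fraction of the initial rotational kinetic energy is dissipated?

The coupling torques are internal; angular momentum about the shared axis is conserved.
Moments of inertia: I_A = ½(12.1)(0.392)² = 0.9297 kg·m²; I_B = (21.3)(0.230)² = 1.127 kg·m².
Taking A's sense as positive: L = (0.9297)(4.27) + (1.127)(2.27) = 6.527 kg·m²·rev/s.
Combined I = 0.9297 + 1.127 = 2.056 kg·m².
ω_f = L / I = 6.527 / 2.056 = 3.174 rev/s.
KE_i = ½ΣIω² = 449.2 J; KE_f = ½(2.056)(19.94)² = 409.0 J.
Fraction dissipated = (KE_i − KE_f)/KE_i = 0.08954.

fraction ≈ 0.0895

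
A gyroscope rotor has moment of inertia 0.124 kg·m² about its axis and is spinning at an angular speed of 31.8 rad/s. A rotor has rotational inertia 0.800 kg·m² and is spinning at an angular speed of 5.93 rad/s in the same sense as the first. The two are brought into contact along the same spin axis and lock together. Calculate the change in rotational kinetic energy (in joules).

ΔKE ≈ -35.9 J

No external torque acts about the common axis, so total angular momentum is conserved.
Taking A's sense as positive: L = (0.1240)(31.8) + (0.8000)(5.93) = 8.687 kg·m²·rad/s.
Combined I = 0.1240 + 0.8000 = 0.9240 kg·m².
ω_f = L / I = 8.687 / 0.9240 = 9.402 rad/s.
KE_i = ½ΣIω² = 76.76 J; KE_f = ½(0.9240)(9.402)² = 40.84 J.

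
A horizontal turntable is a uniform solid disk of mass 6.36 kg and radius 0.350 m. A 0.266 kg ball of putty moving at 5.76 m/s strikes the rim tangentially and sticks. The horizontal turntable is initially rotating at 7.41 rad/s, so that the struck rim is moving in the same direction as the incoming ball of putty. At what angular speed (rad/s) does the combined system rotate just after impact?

|ω_f| ≈ 8.11 rad/s

About the axle the impulsive forces during the collision are internal, so angular momentum about that axis is conserved.
I_p = ½(6.36)(0.350)² = 0.3895 kg·m². Taking the sense of the ball of putty's angular momentum as positive, L_{ball} = m v R = (0.266)(5.76)(0.350) = 0.5363 kg·m²/s.
L_i = +I_p ω_p + m v R = +(0.3895)(7.41) + 0.5363 = 3.423 kg·m²/s.
After sticking, I_f = I_p + m R² = 0.3895 + (0.266)(0.350)² = 0.4221 kg·m².
ω_f = L_i / I_f = 3.423 / 0.4221 = 8.108 rad/s.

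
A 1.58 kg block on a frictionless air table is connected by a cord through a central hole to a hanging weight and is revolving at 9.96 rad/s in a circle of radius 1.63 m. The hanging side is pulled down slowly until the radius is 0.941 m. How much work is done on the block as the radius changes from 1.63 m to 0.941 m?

The constraining force is radial, so m r² ω about the center is conserved.
ω₂ = ω₁ (r₁/r₂)² = (9.96)(1.63/0.941)² = 29.89 rad/s.
W = ΔKE = ½m(v₂² − v₁²) = 416.5 J.

W ≈ 417 J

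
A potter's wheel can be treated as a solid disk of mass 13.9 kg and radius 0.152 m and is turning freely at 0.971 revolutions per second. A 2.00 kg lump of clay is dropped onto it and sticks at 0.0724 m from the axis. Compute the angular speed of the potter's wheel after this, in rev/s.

ω_f ≈ 0.911 rev/s

The added mass arrives with no angular momentum about the axis, and any external torque about the axis is negligible, so the system's angular momentum is conserved.
I_p = ½(13.9)(0.152)² = 0.1606 kg·m².
Added inertia Σmr² = (2.00)(0.0724)² = 0.01048 kg·m²; I_f = 0.1606 + 0.01048 = 0.1711 kg·m².
ω_f = I_p ω_i / I_f = (0.1606)(0.971) / 0.1711 = 0.9115 rev/s.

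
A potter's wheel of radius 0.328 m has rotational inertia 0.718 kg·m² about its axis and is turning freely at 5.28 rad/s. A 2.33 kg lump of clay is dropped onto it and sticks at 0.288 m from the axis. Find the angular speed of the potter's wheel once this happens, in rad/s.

The added mass arrives with no angular momentum about the axis, and any external torque about the axis is negligible, so the system's angular momentum is conserved.
Added inertia Σmr² = (2.33)(0.288)² = 0.1933 kg·m²; I_f = 0.7180 + 0.1933 = 0.9113 kg·m².
ω_f = I_p ω_i / I_f = (0.7180)(5.28) / 0.9113 = 4.160 rad/s.

ω_f ≈ 4.16 rad/s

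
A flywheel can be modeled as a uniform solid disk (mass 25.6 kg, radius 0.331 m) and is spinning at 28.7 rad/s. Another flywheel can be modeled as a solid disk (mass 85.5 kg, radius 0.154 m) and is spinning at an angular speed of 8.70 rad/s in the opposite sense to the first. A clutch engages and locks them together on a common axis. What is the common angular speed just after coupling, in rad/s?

No external torque acts about the common axis, so total angular momentum is conserved.
Moments of inertia: I_A = ½(25.6)(0.331)² = 1.402 kg·m²; I_B = ½(85.5)(0.154)² = 1.014 kg·m².
Taking A's sense as positive: L = (1.402)(28.7) − (1.014)(8.70) = 31.43 kg·m²·rad/s.
Combined I = 1.402 + 1.014 = 2.416 kg·m².
ω_f = L / I = 31.43 / 2.416 = 13.01 rad/s.

|ω_f| ≈ 13.0 rad/s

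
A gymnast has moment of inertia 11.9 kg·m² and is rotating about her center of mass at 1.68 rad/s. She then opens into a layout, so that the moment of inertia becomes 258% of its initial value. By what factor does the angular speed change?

ω₂/ω₁ ≈ 0.388

With no external torque about the axis, L is conserved: I₁ω₁ = I₂ω₂.
I₂ = 2.58 × 11.9 = 30.70 kg·m².
ω₂/ω₁ = I₁/I₂ = 11.90 / 30.70 = 0.3876.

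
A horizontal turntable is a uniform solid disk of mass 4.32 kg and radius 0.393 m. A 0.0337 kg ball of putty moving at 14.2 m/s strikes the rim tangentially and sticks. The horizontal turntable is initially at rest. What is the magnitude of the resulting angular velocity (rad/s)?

|ω_f| ≈ 0.555 rad/s

The axle reaction passes through the axle and exerts no torque about it; angular momentum about the axle is conserved through the impact.
I_p = ½(4.32)(0.393)² = 0.3336 kg·m². Taking the sense of the ball of putty's angular momentum as positive, L_{ball} = m v R = (0.0337)(14.2)(0.393) = 0.1881 kg·m²/s.
L_i = 0 + 0.1881 = 0.1881 kg·m²/s.
After sticking, I_f = I_p + m R² = 0.3336 + (0.0337)(0.393)² = 0.3388 kg·m².
ω_f = L_i / I_f = 0.1881 / 0.3388 = 0.5551 rad/s.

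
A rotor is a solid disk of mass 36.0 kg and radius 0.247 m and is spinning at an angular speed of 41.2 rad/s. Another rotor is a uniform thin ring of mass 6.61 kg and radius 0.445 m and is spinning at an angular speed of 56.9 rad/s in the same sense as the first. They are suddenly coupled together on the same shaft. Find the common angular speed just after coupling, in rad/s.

No external torque acts about the common axis, so total angular momentum is conserved.
Moments of inertia: I_A = ½(36.0)(0.247)² = 1.098 kg·m²; I_B = (6.61)(0.445)² = 1.309 kg·m².
Taking A's sense as positive: L = (1.098)(41.2) + (1.309)(56.9) = 119.7 kg·m²·rad/s.
Combined I = 1.098 + 1.309 = 2.407 kg·m².
ω_f = L / I = 119.7 / 2.407 = 49.74 rad/s.

|ω_f| ≈ 49.7 rad/s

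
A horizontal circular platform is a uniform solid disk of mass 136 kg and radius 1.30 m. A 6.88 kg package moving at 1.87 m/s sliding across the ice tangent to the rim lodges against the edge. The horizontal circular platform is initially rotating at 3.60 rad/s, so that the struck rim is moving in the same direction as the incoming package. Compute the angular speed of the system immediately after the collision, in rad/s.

The axle reaction passes through the central axle and exerts no torque about it; angular momentum about the central axle is conserved through the impact.
I_p = ½(136)(1.30)² = 114.9 kg·m². Taking the sense of the package's angular momentum as positive, L_{package} = m v R = (6.88)(1.87)(1.30) = 16.73 kg·m²/s.
L_i = +I_p ω_p + m v R = +(114.9)(3.60) + 16.73 = 430.4 kg·m²/s.
After sticking, I_f = I_p + m R² = 114.9 + (6.88)(1.30)² = 126.5 kg·m².
ω_f = L_i / I_f = 430.4 / 126.5 = 3.401 rad/s.

|ω_f| ≈ 3.40 rad/s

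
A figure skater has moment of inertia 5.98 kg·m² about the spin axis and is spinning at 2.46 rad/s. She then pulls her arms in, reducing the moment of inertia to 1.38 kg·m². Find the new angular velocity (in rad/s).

With no external torque about the axis, L is conserved: I₁ω₁ = I₂ω₂.
ω₂ = I₁ω₁ / I₂ = (5.980)(2.46 rad/s) / (1.380) = 10.66 rad/s.

ω₂ ≈ 10.7 rad/s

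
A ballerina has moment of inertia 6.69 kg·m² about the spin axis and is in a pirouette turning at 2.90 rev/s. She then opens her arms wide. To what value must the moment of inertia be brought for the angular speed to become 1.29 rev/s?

I₂ ≈ 15.0 kg·m²

Angular momentum about the spin axis is conserved since the torque about it is zero.
I₂ = I₁ω₁ / ω₂ = (6.69)(2.90) / (1.29) = 15.04 kg·m².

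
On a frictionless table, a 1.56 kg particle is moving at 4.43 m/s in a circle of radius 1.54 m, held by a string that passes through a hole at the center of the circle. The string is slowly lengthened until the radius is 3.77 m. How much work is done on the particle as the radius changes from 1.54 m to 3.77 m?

W ≈ -12.8 J

The only horizontal force on the mass is along the cord (radial), so it exerts no torque about the hole and angular momentum m v r is conserved.
v₂ = v₁ r₁ / r₂ = (4.43)(1.54) / (3.77) = 1.810 m/s.
W = ΔKE = ½m(v₂² − v₁²) = -12.75 J.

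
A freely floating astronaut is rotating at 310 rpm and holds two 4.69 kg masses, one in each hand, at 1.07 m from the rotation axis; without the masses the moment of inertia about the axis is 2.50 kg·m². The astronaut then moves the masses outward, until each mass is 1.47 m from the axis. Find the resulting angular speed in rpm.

ω₂ ≈ 180 rpm

Angular momentum about the spin axis is conserved since the torque about it is zero.
I₁ = 2.50 + 2(4.69)(1.07)² = 13.24 kg·m²; I₂ = 2.50 + 2(4.69)(1.47)² = 22.77 kg·m².
ω₂ = I₁ω₁ / I₂ = (13.24)(310 rpm) / (22.77) = 180.2 rpm.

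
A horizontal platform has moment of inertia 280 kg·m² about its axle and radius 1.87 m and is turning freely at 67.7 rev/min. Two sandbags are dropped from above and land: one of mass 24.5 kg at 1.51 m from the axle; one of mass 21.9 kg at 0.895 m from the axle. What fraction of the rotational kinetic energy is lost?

No external torque acts about the axle; L_before = L_after.
Added inertia Σmr² = (24.5)(1.51)² + (21.9)(0.895)² = 73.40 kg·m²; I_f = 280.0 + 73.40 = 353.4 kg·m².
ω_f = I_p ω_i / I_f = (280.0)(67.7) / 353.4 = 53.64 rpm.
KE_i = ½(280.0)(7.090 rad/s)² = 7037 J; KE_f = ½(353.4)(5.617)² = 5575 J.
Fraction lost = 0.2077.

fraction ≈ 0.208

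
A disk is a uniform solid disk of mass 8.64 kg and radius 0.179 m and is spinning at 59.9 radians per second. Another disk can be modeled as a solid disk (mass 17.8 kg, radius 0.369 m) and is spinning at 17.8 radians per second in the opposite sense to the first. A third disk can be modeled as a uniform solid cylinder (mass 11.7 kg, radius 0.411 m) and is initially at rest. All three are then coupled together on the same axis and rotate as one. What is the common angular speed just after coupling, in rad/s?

No external torque acts about the common axis, so total angular momentum is conserved.
Moments of inertia: I_A = ½(8.64)(0.179)² = 0.1384 kg·m²; I_B = ½(17.8)(0.369)² = 1.212 kg·m²; I_C = ½(11.7)(0.411)² = 0.9882 kg·m².
Taking A's sense as positive: L = (0.1384)(59.9) − (1.212)(17.8) = -13.28 kg·m²·rad/s.
Combined I = 0.1384 + 1.212 + 0.9882 = 2.338 kg·m².
ω_f = L / I = -13.28 / 2.338 = -5.679 rad/s.

|ω_f| ≈ 5.68 rad/s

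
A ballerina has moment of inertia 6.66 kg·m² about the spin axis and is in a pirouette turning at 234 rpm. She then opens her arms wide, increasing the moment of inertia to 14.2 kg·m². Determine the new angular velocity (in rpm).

With no external torque about the axis, L is conserved: I₁ω₁ = I₂ω₂.
ω₂ = I₁ω₁ / I₂ = (6.660)(234 rpm) / (14.20) = 109.7 rpm.

ω₂ ≈ 110 rpm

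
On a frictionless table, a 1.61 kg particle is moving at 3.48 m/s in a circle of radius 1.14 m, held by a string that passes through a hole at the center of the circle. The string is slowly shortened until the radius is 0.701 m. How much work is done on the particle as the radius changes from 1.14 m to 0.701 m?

Central (radial) force ⇒ zero torque about the center ⇒ m v r is constant.
v₂ = v₁ r₁ / r₂ = (3.48)(1.14) / (0.701) = 5.659 m/s.
W = ΔKE = ½m(v₂² − v₁²) = 16.03 J.

W ≈ 16.0 J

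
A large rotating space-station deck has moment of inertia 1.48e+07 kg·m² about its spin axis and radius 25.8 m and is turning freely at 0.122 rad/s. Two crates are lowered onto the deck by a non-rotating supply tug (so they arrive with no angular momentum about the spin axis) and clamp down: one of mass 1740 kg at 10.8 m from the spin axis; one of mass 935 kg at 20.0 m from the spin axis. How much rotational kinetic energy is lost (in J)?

The added mass arrives with no angular momentum about the spin axis, and any external torque about the spin axis is negligible, so the system's angular momentum is conserved.
Added inertia Σmr² = (1740)(10.8)² + (935)(20.0)² = 5.770e+05 kg·m²; I_f = 1.480e+07 + 5.770e+05 = 1.538e+07 kg·m².
ω_f = I_p ω_i / I_f = (1.480e+07)(0.122) / 1.538e+07 = 0.1174 rad/s.
KE_i = ½(1.480e+07)(0.1220 rad/s)² = 1.101e+05 J; KE_f = ½(1.538e+07)(0.1174)² = 1.060e+05 J.

energy lost ≈ 4130 J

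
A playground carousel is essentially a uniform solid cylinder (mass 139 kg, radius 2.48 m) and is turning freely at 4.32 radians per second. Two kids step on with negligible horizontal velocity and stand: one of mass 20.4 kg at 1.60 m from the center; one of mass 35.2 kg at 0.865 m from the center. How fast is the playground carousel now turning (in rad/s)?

No external torque acts about the center; L_before = L_after.
I_p = ½(139)(2.48)² = 427.5 kg·m².
Added inertia Σmr² = (20.4)(1.60)² + (35.2)(0.865)² = 78.56 kg·m²; I_f = 427.5 + 78.56 = 506.0 kg·m².
ω_f = I_p ω_i / I_f = (427.5)(4.32) / 506.0 = 3.649 rad/s.

ω_f ≈ 3.65 rad/s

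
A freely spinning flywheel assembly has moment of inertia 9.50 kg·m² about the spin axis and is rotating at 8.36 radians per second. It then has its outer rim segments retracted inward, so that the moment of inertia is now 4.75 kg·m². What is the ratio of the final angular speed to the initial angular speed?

ω₂/ω₁ ≈ 2.00

With no external torque about the axis, L is conserved: I₁ω₁ = I₂ω₂.
ω₂/ω₁ = I₁/I₂ = 9.500 / 4.750 = 2.000.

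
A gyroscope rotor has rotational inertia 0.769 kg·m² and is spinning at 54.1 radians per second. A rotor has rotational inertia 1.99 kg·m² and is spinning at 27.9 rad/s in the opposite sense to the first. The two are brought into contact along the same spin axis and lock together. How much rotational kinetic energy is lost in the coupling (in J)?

ΔKE lost ≈ 1860 J

The coupling torques are internal; angular momentum about the shared axis is conserved.
Taking A's sense as positive: L = (0.7690)(54.1) − (1.990)(27.9) = -13.92 kg·m²·rad/s.
Combined I = 0.7690 + 1.990 = 2.759 kg·m².
ω_f = L / I = -13.92 / 2.759 = -5.045 rad/s.
KE_i = ½ΣIω² = 1900 J; KE_f = ½(2.759)(5.045)² = 35.11 J.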